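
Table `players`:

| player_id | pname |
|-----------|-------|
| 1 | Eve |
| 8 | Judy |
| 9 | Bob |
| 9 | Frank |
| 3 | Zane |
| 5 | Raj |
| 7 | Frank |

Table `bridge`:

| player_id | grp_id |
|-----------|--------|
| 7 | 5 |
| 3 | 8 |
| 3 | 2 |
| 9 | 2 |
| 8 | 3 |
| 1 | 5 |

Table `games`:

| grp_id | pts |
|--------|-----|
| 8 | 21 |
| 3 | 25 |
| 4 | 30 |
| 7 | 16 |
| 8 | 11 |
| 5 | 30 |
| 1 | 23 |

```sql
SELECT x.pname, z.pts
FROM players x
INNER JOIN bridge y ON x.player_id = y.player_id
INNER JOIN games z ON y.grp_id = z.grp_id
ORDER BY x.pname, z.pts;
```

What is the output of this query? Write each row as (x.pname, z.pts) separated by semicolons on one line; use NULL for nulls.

Evaluate left to right. First `players x INNER JOIN bridge y` on player_id: 7 row(s).
Then INNER JOIN `games z` on grp_id: keep only rows whose y.grp_id appears in z.

(Eve, 30); (Frank, 30); (Judy, 25); (Zane, 11); (Zane, 21)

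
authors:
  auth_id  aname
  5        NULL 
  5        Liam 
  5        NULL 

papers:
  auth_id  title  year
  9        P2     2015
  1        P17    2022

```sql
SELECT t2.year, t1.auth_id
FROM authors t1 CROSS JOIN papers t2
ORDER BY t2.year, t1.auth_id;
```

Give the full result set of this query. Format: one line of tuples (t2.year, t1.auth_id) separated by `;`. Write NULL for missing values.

CROSS JOIN pairs every row of `authors` with every row of `papers`: 3 × 2 = 6 rows.
After projecting and ordering:
t2.year | t1.auth_id
2015 | 5
2015 | 5
2015 | 5
2022 | 5
2022 | 5
2022 | 5

(2015, 5); (2015, 5); (2015, 5); (2022, 5); (2022, 5); (2022, 5)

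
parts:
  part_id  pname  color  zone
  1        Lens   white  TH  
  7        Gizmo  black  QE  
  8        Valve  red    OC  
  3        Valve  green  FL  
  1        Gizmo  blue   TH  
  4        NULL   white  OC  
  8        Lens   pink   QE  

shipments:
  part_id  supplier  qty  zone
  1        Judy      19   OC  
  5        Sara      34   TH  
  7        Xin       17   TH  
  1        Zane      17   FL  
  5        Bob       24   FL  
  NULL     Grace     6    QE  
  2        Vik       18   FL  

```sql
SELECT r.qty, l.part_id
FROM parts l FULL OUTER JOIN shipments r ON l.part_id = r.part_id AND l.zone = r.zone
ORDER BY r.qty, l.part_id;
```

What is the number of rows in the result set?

14

FULL OUTER JOIN keeps every row from both sides; unmatched rows get NULL for the other side's columns.
Matching on l.part_id = r.part_id AND l.zone = r.zone. A NULL in a compared column never satisfies the condition.
Matched pairs: 0; unmatched l rows kept: 7; unmatched r rows kept: 7.
Total: 0 matched + 14 padded = 14 rows.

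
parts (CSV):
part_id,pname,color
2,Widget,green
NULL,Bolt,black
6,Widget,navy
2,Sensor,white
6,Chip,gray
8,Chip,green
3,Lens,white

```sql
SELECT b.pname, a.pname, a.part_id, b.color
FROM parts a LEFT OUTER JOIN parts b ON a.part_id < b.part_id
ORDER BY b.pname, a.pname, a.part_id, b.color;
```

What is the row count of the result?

15

LEFT JOIN keeps every row from `parts a`; unmatched rows get NULL for `parts b`'s columns.
Matching on a.part_id < b.part_id. A NULL in a compared column never satisfies the condition.
- a (part_id=2) pairs with 4 row(s) of b.
- a (part_id=NULL) has no partner → padded with NULL.
- a (part_id=6) pairs with 1 row(s) of b.
- a (part_id=2) pairs with 4 row(s) of b.
- a (part_id=6) pairs with 1 row(s) of b.
- a (part_id=8) has no partner → padded with NULL.
- a (part_id=3) pairs with 3 row(s) of b.
Total: 13 matched + 2 padded = 15 rows.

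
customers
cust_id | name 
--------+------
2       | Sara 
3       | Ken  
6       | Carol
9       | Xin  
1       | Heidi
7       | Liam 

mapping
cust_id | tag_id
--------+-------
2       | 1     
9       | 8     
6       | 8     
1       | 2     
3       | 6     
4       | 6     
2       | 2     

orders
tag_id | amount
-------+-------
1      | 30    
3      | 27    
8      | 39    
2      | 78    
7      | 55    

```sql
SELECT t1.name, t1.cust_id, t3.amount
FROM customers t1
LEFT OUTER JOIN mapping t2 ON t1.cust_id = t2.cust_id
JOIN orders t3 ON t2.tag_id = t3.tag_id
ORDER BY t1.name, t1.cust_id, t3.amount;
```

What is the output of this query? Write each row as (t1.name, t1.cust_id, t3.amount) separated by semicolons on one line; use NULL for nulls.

(Carol, 6, 39); (Heidi, 1, 78); (Sara, 2, 30); (Sara, 2, 78); (Xin, 9, 39)

Joins associate left-to-right: customers LEFT JOIN mapping on cust_id gives 7 intermediate row(s).
Then INNER JOIN `orders t3` on tag_id: keep only rows whose t2.tag_id appears in t3.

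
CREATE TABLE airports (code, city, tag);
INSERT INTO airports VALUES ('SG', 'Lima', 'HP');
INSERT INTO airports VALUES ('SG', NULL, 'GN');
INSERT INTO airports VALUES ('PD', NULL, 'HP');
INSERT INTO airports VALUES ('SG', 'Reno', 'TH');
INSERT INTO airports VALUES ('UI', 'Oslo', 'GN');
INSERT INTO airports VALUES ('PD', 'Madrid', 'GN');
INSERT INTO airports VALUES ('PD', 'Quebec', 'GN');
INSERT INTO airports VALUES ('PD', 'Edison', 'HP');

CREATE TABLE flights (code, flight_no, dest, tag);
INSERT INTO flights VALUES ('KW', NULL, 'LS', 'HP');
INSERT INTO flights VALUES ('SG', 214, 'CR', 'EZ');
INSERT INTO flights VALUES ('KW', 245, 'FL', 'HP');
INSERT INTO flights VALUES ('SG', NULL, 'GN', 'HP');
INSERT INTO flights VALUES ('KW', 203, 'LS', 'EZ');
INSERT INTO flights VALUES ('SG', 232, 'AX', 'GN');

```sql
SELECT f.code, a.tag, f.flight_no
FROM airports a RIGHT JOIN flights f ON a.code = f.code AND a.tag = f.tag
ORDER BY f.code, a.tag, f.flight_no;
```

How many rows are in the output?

6

RIGHT JOIN keeps every row from `flights`; unmatched rows get NULL for `airports`'s columns.
Matching on a.code = f.code AND a.tag = f.tag.
- code=SG, tag=HP: 1 matching f row(s), so 1 row(s) emitted.
- code=SG, tag=GN: 1 matching f row(s), so 1 row(s) emitted.
- code=PD, tag=HP: no matching f row.
- code=SG, tag=TH: no matching f row.
- code=UI, tag=GN: no matching f row.
- code=PD, tag=GN: no matching f row.
- code=PD, tag=GN: no matching f row.
- code=PD, tag=HP: no matching f row.
- plus 4 unmatched f row(s), each kept with NULL a columns.
Total: 2 matched + 4 padded = 6 rows.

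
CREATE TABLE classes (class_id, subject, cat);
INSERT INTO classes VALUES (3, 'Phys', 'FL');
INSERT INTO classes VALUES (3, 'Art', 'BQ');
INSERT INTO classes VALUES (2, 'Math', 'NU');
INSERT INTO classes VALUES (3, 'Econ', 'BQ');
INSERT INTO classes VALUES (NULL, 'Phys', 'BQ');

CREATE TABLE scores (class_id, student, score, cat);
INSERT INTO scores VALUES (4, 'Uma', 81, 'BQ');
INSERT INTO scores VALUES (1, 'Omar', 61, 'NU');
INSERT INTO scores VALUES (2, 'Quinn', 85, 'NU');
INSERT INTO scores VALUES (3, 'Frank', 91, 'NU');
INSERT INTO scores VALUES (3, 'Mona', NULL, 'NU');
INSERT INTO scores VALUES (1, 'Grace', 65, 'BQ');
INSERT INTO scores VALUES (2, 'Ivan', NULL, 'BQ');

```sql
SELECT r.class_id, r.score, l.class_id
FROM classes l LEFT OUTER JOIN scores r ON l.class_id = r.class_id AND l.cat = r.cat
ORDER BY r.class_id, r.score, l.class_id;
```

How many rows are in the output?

5

LEFT JOIN keeps every row from `classes`; unmatched rows get NULL for `scores`'s columns.
Matching on l.class_id = r.class_id AND l.cat = r.cat. A NULL in a compared column never satisfies the condition.
Matched pairs: 1; unmatched l rows kept: 4.
Total: 1 matched + 4 padded = 5 rows.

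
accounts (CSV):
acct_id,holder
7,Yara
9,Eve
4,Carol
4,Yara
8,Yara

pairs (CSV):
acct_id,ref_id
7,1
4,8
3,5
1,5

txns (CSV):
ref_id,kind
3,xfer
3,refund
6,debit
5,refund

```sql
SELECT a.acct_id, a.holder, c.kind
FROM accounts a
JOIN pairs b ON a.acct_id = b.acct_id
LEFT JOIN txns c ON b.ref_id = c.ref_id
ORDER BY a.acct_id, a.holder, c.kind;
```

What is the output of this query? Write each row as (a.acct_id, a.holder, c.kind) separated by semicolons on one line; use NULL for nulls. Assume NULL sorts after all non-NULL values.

(4, Carol, NULL); (4, Yara, NULL); (7, Yara, NULL)

Evaluate left to right. First `accounts a INNER JOIN pairs b` on acct_id: 3 row(s).
Then LEFT JOIN `txns c` on ref_id: each of those 3 rows is kept; rows whose b.ref_id has no match in c get NULL for c's columns.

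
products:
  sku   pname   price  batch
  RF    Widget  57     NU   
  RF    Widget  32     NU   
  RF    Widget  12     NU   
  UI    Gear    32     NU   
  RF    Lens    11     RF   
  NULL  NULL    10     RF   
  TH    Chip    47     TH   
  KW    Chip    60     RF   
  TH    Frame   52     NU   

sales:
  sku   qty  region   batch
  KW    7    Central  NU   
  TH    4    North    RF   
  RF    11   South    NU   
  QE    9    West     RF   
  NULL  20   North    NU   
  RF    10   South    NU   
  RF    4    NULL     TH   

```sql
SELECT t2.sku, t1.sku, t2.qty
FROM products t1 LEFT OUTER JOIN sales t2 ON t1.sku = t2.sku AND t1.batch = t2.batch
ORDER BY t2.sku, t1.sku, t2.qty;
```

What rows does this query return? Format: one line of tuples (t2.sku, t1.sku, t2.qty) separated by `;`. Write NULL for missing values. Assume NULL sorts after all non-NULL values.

LEFT JOIN keeps every row from `products`; unmatched rows get NULL for `sales`'s columns.
Matching on t1.sku = t2.sku AND t1.batch = t2.batch. A NULL in a compared column never satisfies the condition.
Matched pairs: 6; unmatched t1 rows kept: 6.

(RF, RF, 10); (RF, RF, 10); (RF, RF, 10); (RF, RF, 11); (RF, RF, 11); (RF, RF, 11); (NULL, KW, NULL); (NULL, RF, NULL); (NULL, TH, NULL); (NULL, TH, NULL); (NULL, UI, NULL); (NULL, NULL, NULL)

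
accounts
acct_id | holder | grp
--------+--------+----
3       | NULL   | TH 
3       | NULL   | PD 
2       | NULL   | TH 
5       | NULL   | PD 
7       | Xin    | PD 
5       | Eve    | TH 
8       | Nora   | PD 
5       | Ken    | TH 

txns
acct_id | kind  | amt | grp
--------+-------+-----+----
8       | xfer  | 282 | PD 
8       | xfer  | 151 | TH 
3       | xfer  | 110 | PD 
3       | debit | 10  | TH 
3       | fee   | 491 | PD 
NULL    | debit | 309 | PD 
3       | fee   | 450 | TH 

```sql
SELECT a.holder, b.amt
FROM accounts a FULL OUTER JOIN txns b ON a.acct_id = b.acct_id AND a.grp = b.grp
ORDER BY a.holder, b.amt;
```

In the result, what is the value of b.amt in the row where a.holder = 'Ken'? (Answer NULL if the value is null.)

NULL

FULL OUTER JOIN keeps every row from both sides; unmatched rows get NULL for the other side's columns.
Matching on a.acct_id = b.acct_id AND a.grp = b.grp. A NULL in a compared column never satisfies the condition.
- a row (acct_id=3, grp=TH): matches 2 b row(s) → 2 output row(s).
- a row (acct_id=3, grp=PD): matches 2 b row(s) → 2 output row(s).
- a row (acct_id=2, grp=TH): no match → kept, b columns NULL.
- a row (acct_id=5, grp=PD): no match → kept, b columns NULL.
- a row (acct_id=7, grp=PD): no match → kept, b columns NULL.
- a row (acct_id=5, grp=TH): no match → kept, b columns NULL.
- a row (acct_id=8, grp=PD): matches 1 b row(s) → 1 output row(s).
- a row (acct_id=5, grp=TH): no match → kept, b columns NULL.
- 2 b row(s) had no a match → kept, a columns NULL.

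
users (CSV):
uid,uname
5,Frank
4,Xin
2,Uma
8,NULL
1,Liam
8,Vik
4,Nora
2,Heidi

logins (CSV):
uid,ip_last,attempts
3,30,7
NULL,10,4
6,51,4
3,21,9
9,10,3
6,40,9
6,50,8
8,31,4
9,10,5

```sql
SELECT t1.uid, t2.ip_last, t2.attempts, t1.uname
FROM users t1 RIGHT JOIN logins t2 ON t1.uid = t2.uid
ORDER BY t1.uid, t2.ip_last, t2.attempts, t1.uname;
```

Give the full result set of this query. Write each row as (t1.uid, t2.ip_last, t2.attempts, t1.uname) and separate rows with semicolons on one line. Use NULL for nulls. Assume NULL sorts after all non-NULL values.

RIGHT JOIN keeps every row from `logins`; unmatched rows get NULL for `users`'s columns.
Matching on t1.uid = t2.uid. A NULL in a compared column never satisfies the condition.
- uid=5: no matching t2 row.
- uid=4: no matching t2 row.
- uid=2: no matching t2 row.
- uid=8: 1 matching t2 row(s), so 1 row(s) emitted.
- uid=1: no matching t2 row.
- uid=8: 1 matching t2 row(s), so 1 row(s) emitted.
- uid=4: no matching t2 row.
- uid=2: no matching t2 row.
- plus 8 unmatched t2 row(s), each kept with NULL t1 columns.
After projecting and ordering:
t1.uid | t2.ip_last | t2.attempts | t1.uname
8 | 31 | 4 | Vik
8 | 31 | 4 | NULL
NULL | 10 | 3 | NULL
NULL | 10 | 4 | NULL
NULL | 10 | 5 | NULL
NULL | 21 | 9 | NULL
NULL | 30 | 7 | NULL
NULL | 40 | 9 | NULL
NULL | 50 | 8 | NULL
NULL | 51 | 4 | NULL

(8, 31, 4, Vik); (8, 31, 4, NULL); (NULL, 10, 3, NULL); (NULL, 10, 4, NULL); (NULL, 10, 5, NULL); (NULL, 21, 9, NULL); (NULL, 30, 7, NULL); (NULL, 40, 9, NULL); (NULL, 50, 8, NULL); (NULL, 51, 4, NULL)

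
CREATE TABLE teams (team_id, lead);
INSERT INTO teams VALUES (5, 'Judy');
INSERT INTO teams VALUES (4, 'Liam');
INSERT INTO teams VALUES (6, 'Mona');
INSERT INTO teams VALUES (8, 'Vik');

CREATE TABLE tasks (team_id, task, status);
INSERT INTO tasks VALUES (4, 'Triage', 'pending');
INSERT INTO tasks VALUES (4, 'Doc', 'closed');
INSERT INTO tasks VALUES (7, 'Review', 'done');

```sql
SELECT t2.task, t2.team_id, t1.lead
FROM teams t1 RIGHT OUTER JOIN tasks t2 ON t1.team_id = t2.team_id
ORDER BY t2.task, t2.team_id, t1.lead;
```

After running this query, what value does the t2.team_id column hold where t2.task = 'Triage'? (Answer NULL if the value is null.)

4

RIGHT JOIN keeps every row from `tasks`; unmatched rows get NULL for `teams`'s columns.
Matching on t1.team_id = t2.team_id.
- t1 (team_id=5) has no partner in t2.
- t1 (team_id=4) pairs with 2 row(s) of t2.
- t1 (team_id=6) has no partner in t2.
- t1 (team_id=8) has no partner in t2.
- 1 row(s) from t2 found no t1 partner → padded with NULL.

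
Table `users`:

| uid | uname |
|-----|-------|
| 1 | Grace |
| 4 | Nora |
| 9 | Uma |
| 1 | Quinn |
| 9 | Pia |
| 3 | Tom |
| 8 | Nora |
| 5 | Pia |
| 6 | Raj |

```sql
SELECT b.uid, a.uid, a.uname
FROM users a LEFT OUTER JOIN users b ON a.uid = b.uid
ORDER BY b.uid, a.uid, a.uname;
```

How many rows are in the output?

13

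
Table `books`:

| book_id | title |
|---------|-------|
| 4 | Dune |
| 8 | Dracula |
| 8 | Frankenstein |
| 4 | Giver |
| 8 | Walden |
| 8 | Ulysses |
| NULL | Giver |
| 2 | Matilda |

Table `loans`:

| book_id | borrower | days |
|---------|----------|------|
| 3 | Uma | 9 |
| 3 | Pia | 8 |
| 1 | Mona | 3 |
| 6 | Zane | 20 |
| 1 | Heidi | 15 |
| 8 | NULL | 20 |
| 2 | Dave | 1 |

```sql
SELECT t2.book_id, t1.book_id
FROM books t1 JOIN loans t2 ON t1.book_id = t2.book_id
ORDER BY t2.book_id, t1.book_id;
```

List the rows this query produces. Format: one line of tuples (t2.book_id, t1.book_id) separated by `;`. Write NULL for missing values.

(2, 2); (8, 8); (8, 8); (8, 8); (8, 8)

INNER JOIN keeps only pairs where the ON condition holds.
Matching on t1.book_id = t2.book_id. A NULL in a compared column never satisfies the condition.
- t1 row (book_id=4): no match → dropped.
- t1 row (book_id=8): matches 1 t2 row(s) → 1 output row(s).
- t1 row (book_id=8): matches 1 t2 row(s) → 1 output row(s).
- t1 row (book_id=4): no match → dropped.
- t1 row (book_id=8): matches 1 t2 row(s) → 1 output row(s).
- t1 row (book_id=8): matches 1 t2 row(s) → 1 output row(s).
- t1 row (book_id=NULL): no match → dropped.
- t1 row (book_id=2): matches 1 t2 row(s) → 1 output row(s).
After projecting and ordering:
t2.book_id | t1.book_id
2 | 2
8 | 8
8 | 8
8 | 8
8 | 8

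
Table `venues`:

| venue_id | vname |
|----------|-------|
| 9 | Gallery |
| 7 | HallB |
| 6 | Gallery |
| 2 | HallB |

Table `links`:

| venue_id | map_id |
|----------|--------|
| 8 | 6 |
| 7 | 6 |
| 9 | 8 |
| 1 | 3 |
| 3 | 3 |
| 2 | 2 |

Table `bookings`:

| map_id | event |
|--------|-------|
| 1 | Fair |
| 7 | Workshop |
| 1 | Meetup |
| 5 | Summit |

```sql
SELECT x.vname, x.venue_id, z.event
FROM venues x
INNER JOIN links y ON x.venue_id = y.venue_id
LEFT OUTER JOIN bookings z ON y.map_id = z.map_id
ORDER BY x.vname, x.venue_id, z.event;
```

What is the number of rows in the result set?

Evaluate left to right. First `venues x INNER JOIN links y` on venue_id: 3 row(s).
Then LEFT JOIN `bookings z` on map_id: each of those 3 rows is kept; rows whose y.map_id has no match in z get NULL for z's columns.
Result: 3 row(s).

3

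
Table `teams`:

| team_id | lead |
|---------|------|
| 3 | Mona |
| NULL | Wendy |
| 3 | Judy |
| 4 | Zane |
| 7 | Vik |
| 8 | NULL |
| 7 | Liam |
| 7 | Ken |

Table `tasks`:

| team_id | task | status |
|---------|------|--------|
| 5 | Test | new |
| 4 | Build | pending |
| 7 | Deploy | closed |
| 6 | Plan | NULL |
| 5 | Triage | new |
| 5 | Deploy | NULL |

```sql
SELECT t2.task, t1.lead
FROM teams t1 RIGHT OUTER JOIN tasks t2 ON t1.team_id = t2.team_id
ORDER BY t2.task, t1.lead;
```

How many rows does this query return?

RIGHT JOIN keeps every row from `tasks`; unmatched rows get NULL for `teams`'s columns.
Matching on t1.team_id = t2.team_id. A NULL in a compared column never satisfies the condition.
- t1 row (team_id=3): no match.
- t1 row (team_id=NULL): no match.
- t1 row (team_id=3): no match.
- t1 row (team_id=4): matches 1 t2 row(s) → 1 output row(s).
- t1 row (team_id=7): matches 1 t2 row(s) → 1 output row(s).
- t1 row (team_id=8): no match.
- t1 row (team_id=7): matches 1 t2 row(s) → 1 output row(s).
- t1 row (team_id=7): matches 1 t2 row(s) → 1 output row(s).
- 4 row(s) from t2 found no t1 partner → padded with NULL.
Total: 4 matched + 4 padded = 8 rows.

8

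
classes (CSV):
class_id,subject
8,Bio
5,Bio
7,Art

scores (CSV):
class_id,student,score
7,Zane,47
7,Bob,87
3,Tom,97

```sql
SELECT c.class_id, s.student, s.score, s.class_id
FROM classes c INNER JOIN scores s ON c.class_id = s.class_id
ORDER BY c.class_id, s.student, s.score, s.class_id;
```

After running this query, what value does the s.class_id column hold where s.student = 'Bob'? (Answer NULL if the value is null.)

INNER JOIN keeps only pairs where the ON condition holds.
Matching on c.class_id = s.class_id.
- class_id=8: no matching s row, dropped.
- class_id=5: no matching s row, dropped.
- class_id=7: 2 matching s row(s), so 2 row(s) emitted.

7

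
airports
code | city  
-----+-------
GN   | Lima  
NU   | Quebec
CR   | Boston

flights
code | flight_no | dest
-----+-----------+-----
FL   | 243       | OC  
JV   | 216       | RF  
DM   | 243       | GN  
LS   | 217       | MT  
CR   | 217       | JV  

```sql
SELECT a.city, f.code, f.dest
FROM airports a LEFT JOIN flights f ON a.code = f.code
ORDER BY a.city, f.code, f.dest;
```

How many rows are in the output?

LEFT JOIN keeps every row from `airports`; unmatched rows get NULL for `flights`'s columns.
Matching on a.code = f.code.
Matched pairs: 1; unmatched a rows kept: 2.
Total: 1 matched + 2 padded = 3 rows.

3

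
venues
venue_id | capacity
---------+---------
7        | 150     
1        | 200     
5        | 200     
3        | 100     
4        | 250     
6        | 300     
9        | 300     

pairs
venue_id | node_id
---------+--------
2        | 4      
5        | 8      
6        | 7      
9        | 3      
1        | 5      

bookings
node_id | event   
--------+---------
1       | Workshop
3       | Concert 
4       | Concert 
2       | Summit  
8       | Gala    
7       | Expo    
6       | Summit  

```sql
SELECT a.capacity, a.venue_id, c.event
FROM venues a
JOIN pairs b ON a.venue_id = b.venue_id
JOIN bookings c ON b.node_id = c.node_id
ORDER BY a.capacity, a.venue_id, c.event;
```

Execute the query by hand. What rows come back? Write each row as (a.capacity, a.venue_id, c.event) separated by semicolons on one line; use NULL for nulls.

Joins associate left-to-right: venues INNER JOIN pairs on venue_id gives 4 intermediate row(s).
Then INNER JOIN `bookings c` on node_id: keep only rows whose b.node_id appears in c.

(200, 5, Gala); (300, 6, Expo); (300, 9, Concert)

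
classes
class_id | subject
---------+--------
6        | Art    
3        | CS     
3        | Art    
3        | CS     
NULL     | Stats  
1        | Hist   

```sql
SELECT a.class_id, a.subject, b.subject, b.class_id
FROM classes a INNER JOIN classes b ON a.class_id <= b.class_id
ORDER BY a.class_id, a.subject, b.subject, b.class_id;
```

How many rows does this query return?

INNER JOIN keeps only pairs where the ON condition holds.
Matching on a.class_id <= b.class_id. A NULL in a compared column never satisfies the condition.
Matched pairs: 18.
Total: 18 rows.

18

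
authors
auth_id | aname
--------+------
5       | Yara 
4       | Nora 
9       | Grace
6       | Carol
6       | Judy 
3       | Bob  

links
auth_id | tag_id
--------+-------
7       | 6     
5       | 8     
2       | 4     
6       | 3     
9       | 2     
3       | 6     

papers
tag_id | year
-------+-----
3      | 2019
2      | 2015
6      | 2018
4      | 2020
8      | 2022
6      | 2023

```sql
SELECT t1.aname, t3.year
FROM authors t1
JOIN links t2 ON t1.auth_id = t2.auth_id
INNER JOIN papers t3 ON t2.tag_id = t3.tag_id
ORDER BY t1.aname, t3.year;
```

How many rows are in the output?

6

Evaluate left to right. First `authors t1 INNER JOIN links t2` on auth_id: 5 row(s).
Then INNER JOIN `papers t3` on tag_id: keep only rows whose t2.tag_id appears in t3.
Result: 6 row(s).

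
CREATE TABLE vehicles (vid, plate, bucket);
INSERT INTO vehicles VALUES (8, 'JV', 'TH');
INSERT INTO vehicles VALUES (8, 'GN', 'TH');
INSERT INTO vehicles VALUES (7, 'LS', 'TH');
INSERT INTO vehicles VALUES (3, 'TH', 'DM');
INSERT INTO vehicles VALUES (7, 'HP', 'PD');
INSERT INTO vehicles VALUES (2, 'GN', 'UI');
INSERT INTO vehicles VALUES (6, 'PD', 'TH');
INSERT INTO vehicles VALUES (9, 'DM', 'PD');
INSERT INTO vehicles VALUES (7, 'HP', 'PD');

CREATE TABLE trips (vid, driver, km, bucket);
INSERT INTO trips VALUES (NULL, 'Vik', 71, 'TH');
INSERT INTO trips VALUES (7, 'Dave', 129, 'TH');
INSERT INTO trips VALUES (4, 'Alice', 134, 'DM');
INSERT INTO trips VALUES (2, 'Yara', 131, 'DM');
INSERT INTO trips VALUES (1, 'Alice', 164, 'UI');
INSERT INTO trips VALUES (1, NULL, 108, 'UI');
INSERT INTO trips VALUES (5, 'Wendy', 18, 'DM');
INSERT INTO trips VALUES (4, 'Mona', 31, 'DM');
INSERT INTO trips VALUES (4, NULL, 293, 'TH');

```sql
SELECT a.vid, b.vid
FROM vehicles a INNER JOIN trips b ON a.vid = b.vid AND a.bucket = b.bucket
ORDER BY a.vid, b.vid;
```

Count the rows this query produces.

1

INNER JOIN keeps only pairs where the ON condition holds.
Matching on a.vid = b.vid AND a.bucket = b.bucket. A NULL in a compared column never satisfies the condition.
- a row (vid=8, bucket=TH): no match → dropped.
- a row (vid=8, bucket=TH): no match → dropped.
- a row (vid=7, bucket=TH): matches 1 b row(s) → 1 output row(s).
- a row (vid=3, bucket=DM): no match → dropped.
- a row (vid=7, bucket=PD): no match → dropped.
- a row (vid=2, bucket=UI): no match → dropped.
- a row (vid=6, bucket=TH): no match → dropped.
- a row (vid=9, bucket=PD): no match → dropped.
- a row (vid=7, bucket=PD): no match → dropped.
Total: 1 rows.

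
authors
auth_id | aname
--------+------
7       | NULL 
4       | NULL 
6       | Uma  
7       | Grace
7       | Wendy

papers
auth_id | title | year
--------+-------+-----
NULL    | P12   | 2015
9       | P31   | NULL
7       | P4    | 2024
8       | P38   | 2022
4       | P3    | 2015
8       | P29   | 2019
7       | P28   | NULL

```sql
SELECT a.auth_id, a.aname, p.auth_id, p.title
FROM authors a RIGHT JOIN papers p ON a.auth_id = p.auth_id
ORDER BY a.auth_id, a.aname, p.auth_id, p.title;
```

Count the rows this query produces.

RIGHT JOIN keeps every row from `papers`; unmatched rows get NULL for `authors`'s columns.
Matching on a.auth_id = p.auth_id. A NULL in a compared column never satisfies the condition.
- auth_id=7: 2 matching p row(s), so 2 row(s) emitted.
- auth_id=4: 1 matching p row(s), so 1 row(s) emitted.
- auth_id=6: no matching p row.
- auth_id=7: 2 matching p row(s), so 2 row(s) emitted.
- auth_id=7: 2 matching p row(s), so 2 row(s) emitted.
- 4 row(s) from p found no a partner → padded with NULL.
Total: 7 matched + 4 padded = 11 rows.

11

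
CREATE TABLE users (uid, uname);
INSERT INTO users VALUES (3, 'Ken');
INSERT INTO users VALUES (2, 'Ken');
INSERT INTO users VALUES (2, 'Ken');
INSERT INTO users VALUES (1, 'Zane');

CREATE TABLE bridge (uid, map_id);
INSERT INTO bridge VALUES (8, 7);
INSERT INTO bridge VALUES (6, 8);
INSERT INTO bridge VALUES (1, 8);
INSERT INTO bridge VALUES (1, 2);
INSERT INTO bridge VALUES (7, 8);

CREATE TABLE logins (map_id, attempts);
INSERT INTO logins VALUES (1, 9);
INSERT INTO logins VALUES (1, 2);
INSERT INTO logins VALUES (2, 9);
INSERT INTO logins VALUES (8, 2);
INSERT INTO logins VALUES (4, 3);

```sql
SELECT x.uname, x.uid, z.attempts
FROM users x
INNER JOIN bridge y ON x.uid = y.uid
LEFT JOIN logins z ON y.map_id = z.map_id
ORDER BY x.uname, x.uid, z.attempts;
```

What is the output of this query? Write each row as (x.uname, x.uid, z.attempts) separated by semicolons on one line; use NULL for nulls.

(Zane, 1, 2); (Zane, 1, 9)

Evaluate left to right. First `users x INNER JOIN bridge y` on uid: 2 row(s).
Then LEFT JOIN `logins z` on map_id: each of those 2 rows is kept; rows whose y.map_id has no match in z get NULL for z's columns.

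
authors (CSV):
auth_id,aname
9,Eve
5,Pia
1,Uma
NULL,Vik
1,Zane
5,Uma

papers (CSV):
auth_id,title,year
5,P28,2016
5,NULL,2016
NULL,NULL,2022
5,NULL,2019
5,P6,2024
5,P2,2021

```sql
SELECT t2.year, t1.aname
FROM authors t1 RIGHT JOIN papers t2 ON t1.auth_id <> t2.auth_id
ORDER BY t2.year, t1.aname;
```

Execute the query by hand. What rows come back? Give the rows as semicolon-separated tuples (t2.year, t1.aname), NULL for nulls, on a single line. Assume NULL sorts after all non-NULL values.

RIGHT JOIN keeps every row from `papers`; unmatched rows get NULL for `authors`'s columns.
Matching on t1.auth_id <> t2.auth_id. A NULL in a compared column never satisfies the condition.
- t1[0] auth_id=9 → 5 match(es) in t2 → 5 row(s).
- t1[1] auth_id=5 → no match.
- t1[2] auth_id=1 → 5 match(es) in t2 → 5 row(s).
- t1[3] auth_id=NULL → no match.
- t1[4] auth_id=1 → 5 match(es) in t2 → 5 row(s).
- t1[5] auth_id=5 → no match.
- 1 row(s) from t2 found no t1 partner → padded with NULL.

(2016, Eve); (2016, Eve); (2016, Uma); (2016, Uma); (2016, Zane); (2016, Zane); (2019, Eve); (2019, Uma); (2019, Zane); (2021, Eve); (2021, Uma); (2021, Zane); (2022, NULL); (2024, Eve); (2024, Uma); (2024, Zane)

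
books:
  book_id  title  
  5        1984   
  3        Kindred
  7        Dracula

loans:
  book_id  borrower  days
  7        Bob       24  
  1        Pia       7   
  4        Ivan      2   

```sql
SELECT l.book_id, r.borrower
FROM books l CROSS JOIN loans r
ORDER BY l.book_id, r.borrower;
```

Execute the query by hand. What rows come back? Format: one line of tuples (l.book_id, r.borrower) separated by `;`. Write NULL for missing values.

(3, Bob); (3, Ivan); (3, Pia); (5, Bob); (5, Ivan); (5, Pia); (7, Bob); (7, Ivan); (7, Pia)

CROSS JOIN pairs every row of `books` with every row of `loans`: 3 × 3 = 9 rows.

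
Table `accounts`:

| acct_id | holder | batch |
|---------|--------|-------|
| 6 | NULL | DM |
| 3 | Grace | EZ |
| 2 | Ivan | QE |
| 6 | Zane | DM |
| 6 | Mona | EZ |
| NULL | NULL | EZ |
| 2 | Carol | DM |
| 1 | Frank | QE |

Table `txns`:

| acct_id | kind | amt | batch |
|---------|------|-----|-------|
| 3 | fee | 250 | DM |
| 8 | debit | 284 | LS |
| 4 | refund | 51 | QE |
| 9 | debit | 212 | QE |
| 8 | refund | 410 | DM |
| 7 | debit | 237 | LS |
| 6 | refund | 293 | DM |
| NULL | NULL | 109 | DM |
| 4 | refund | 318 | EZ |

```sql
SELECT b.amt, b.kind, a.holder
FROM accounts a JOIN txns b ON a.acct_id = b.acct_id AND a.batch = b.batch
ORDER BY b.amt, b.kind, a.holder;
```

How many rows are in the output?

INNER JOIN keeps only pairs where the ON condition holds.
Matching on a.acct_id = b.acct_id AND a.batch = b.batch. A NULL in a compared column never satisfies the condition.
Matched pairs: 2.
Total: 2 rows.

2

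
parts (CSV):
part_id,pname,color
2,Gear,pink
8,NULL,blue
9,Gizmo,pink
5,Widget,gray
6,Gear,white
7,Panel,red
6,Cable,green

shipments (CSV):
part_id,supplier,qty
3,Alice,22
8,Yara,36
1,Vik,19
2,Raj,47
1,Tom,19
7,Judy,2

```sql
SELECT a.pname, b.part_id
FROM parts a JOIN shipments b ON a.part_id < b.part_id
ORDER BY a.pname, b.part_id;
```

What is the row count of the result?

INNER JOIN keeps only pairs where the ON condition holds.
Matching on a.part_id < b.part_id.
- a (part_id=2) pairs with 3 row(s) of b.
- a (part_id=8) has no partner → excluded.
- a (part_id=9) has no partner → excluded.
- a (part_id=5) pairs with 2 row(s) of b.
- a (part_id=6) pairs with 2 row(s) of b.
- a (part_id=7) pairs with 1 row(s) of b.
- a (part_id=6) pairs with 2 row(s) of b.
Total: 10 rows.

10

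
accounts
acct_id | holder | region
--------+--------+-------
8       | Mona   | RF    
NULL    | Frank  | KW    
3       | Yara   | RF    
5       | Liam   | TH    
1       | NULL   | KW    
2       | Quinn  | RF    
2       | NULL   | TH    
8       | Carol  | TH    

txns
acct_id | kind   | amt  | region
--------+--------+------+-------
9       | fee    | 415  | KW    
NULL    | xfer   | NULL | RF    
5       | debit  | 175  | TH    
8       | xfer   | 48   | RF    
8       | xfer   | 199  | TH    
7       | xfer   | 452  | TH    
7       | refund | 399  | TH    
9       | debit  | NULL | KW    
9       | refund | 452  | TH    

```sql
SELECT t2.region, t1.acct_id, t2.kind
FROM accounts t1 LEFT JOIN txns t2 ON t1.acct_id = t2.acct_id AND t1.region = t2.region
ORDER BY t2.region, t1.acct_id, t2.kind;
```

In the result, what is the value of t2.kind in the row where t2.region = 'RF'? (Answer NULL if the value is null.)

LEFT JOIN keeps every row from `accounts`; unmatched rows get NULL for `txns`'s columns.
Matching on t1.acct_id = t2.acct_id AND t1.region = t2.region. A NULL in a compared column never satisfies the condition.
Matched pairs: 3; unmatched t1 rows kept: 5.

xfer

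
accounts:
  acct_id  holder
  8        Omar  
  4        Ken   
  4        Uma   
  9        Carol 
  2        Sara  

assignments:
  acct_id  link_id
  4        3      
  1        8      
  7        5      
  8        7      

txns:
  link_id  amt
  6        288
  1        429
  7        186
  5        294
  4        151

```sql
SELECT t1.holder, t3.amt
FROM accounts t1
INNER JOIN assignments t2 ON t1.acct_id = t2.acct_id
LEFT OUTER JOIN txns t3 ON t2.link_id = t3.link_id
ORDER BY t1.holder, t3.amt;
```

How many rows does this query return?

3

Evaluate left to right. First `accounts t1 INNER JOIN assignments t2` on acct_id: 3 row(s).
Then LEFT JOIN `txns t3` on link_id: each of those 3 rows is kept; rows whose t2.link_id has no match in t3 get NULL for t3's columns.
Result: 3 row(s).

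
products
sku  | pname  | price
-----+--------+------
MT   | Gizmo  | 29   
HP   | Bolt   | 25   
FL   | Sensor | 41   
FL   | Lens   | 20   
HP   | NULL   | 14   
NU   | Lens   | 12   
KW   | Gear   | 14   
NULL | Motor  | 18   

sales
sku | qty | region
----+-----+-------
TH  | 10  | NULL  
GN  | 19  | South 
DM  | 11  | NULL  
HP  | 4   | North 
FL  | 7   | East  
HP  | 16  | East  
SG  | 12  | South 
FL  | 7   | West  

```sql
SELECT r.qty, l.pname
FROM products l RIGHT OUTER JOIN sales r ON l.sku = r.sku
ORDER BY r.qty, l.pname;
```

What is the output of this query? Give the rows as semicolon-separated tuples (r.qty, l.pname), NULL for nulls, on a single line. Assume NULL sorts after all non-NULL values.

RIGHT JOIN keeps every row from `sales`; unmatched rows get NULL for `products`'s columns.
Matching on l.sku = r.sku. A NULL in a compared column never satisfies the condition.
- l row (sku=MT): no match.
- l row (sku=HP): matches 2 r row(s) → 2 output row(s).
- l row (sku=FL): matches 2 r row(s) → 2 output row(s).
- l row (sku=FL): matches 2 r row(s) → 2 output row(s).
- l row (sku=HP): matches 2 r row(s) → 2 output row(s).
- l row (sku=NU): no match.
- l row (sku=KW): no match.
- l row (sku=NULL): no match.
- 4 r row(s) had no l match → kept, l columns NULL.

(4, Bolt); (4, NULL); (7, Lens); (7, Lens); (7, Sensor); (7, Sensor); (10, NULL); (11, NULL); (12, NULL); (16, Bolt); (16, NULL); (19, NULL)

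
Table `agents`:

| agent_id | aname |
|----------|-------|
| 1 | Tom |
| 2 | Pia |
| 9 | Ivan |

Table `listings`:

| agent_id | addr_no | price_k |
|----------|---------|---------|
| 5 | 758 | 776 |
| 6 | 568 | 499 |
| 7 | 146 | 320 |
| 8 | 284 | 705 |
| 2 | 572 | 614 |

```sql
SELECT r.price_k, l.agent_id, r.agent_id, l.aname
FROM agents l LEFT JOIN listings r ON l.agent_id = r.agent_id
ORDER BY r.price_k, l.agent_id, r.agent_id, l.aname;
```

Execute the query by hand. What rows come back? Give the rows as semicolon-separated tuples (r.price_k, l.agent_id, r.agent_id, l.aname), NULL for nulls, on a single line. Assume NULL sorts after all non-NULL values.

(614, 2, 2, Pia); (NULL, 1, NULL, Tom); (NULL, 9, NULL, Ivan)

LEFT JOIN keeps every row from `agents`; unmatched rows get NULL for `listings`'s columns.
Matching on l.agent_id = r.agent_id.
- agent_id=1: no r row matches, row kept with r columns NULL.
- agent_id=2: 1 matching r row(s), so 1 row(s) emitted.
- agent_id=9: no r row matches, row kept with r columns NULL.
After projecting and ordering:
r.price_k | l.agent_id | r.agent_id | l.aname
614 | 2 | 2 | Pia
NULL | 1 | NULL | Tom
NULL | 9 | NULL | Ivan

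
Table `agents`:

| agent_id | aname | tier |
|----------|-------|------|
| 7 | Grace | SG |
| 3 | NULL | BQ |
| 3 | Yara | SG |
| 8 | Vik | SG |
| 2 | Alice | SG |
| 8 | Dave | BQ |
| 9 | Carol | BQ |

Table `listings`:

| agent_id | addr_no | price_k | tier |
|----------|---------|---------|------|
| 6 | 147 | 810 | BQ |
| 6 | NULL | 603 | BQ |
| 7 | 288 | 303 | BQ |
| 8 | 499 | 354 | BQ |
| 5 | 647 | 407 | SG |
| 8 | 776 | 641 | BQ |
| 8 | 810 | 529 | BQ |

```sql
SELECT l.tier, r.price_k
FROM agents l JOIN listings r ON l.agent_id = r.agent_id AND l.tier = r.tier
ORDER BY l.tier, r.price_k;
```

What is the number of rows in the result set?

INNER JOIN keeps only pairs where the ON condition holds.
Matching on l.agent_id = r.agent_id AND l.tier = r.tier.
Matched pairs: 3.
Total: 3 rows.

3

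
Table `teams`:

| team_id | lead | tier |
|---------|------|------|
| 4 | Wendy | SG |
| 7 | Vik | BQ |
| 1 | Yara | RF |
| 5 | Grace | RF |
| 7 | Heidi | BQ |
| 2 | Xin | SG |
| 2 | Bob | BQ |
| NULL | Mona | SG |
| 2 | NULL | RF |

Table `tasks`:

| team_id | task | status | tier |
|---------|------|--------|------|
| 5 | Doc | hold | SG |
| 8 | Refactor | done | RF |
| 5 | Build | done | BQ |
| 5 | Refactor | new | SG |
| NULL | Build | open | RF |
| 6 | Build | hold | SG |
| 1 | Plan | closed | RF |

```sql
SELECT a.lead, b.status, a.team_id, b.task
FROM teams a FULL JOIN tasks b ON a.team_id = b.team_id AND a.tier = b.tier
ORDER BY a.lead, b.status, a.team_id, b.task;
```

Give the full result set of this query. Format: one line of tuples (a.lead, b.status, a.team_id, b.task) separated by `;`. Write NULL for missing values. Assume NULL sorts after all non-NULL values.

(Bob, NULL, 2, NULL); (Grace, NULL, 5, NULL); (Heidi, NULL, 7, NULL); (Mona, NULL, NULL, NULL); (Vik, NULL, 7, NULL); (Wendy, NULL, 4, NULL); (Xin, NULL, 2, NULL); (Yara, closed, 1, Plan); (NULL, done, NULL, Build); (NULL, done, NULL, Refactor); (NULL, hold, NULL, Build); (NULL, hold, NULL, Doc); (NULL, new, NULL, Refactor); (NULL, open, NULL, Build); (NULL, NULL, 2, NULL)

FULL OUTER JOIN keeps every row from both sides; unmatched rows get NULL for the other side's columns.
Matching on a.team_id = b.team_id AND a.tier = b.tier. A NULL in a compared column never satisfies the condition.
Matched pairs: 1; unmatched a rows kept: 8; unmatched b rows kept: 6.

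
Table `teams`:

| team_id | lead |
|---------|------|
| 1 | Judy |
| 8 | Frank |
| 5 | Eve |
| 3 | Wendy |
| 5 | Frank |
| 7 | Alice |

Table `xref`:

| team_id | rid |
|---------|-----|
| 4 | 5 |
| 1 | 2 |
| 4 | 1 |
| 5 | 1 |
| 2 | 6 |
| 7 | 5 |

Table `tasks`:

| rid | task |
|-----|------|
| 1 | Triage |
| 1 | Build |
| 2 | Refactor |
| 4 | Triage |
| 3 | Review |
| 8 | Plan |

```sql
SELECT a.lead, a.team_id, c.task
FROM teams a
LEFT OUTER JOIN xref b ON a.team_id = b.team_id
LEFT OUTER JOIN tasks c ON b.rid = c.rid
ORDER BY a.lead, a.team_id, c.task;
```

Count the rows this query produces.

Evaluate left to right. First `teams a LEFT JOIN xref b` on team_id: 6 row(s).
Then LEFT JOIN `tasks c` on rid: each of those 6 rows is kept; rows whose b.rid has no match in c get NULL for c's columns.
Result: 8 row(s).

8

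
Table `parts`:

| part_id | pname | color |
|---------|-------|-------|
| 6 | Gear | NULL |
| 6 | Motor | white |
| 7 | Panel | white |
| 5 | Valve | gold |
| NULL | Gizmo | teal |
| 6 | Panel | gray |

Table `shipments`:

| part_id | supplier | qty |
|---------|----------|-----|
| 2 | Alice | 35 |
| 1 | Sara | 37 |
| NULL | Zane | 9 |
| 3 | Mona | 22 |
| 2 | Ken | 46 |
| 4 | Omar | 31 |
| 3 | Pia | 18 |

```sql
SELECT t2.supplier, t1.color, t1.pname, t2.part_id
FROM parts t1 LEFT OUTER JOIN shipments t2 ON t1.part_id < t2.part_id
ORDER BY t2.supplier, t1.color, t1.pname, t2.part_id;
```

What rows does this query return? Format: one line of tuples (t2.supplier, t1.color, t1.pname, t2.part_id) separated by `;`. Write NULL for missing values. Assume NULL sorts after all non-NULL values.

LEFT JOIN keeps every row from `parts`; unmatched rows get NULL for `shipments`'s columns.
Matching on t1.part_id < t2.part_id. A NULL in a compared column never satisfies the condition.
- t1[0] part_id=6 → no match; kept with NULLs on the t2 side.
- t1[1] part_id=6 → no match; kept with NULLs on the t2 side.
- t1[2] part_id=7 → no match; kept with NULLs on the t2 side.
- t1[3] part_id=5 → no match; kept with NULLs on the t2 side.
- t1[4] part_id=NULL → no match; kept with NULLs on the t2 side.
- t1[5] part_id=6 → no match; kept with NULLs on the t2 side.
After projecting and ordering:
t2.supplier | t1.color | t1.pname | t2.part_id
NULL | gold | Valve | NULL
NULL | gray | Panel | NULL
NULL | teal | Gizmo | NULL
NULL | white | Motor | NULL
NULL | white | Panel | NULL
NULL | NULL | Gear | NULL

(NULL, gold, Valve, NULL); (NULL, gray, Panel, NULL); (NULL, teal, Gizmo, NULL); (NULL, white, Motor, NULL); (NULL, white, Panel, NULL); (NULL, NULL, Gear, NULL)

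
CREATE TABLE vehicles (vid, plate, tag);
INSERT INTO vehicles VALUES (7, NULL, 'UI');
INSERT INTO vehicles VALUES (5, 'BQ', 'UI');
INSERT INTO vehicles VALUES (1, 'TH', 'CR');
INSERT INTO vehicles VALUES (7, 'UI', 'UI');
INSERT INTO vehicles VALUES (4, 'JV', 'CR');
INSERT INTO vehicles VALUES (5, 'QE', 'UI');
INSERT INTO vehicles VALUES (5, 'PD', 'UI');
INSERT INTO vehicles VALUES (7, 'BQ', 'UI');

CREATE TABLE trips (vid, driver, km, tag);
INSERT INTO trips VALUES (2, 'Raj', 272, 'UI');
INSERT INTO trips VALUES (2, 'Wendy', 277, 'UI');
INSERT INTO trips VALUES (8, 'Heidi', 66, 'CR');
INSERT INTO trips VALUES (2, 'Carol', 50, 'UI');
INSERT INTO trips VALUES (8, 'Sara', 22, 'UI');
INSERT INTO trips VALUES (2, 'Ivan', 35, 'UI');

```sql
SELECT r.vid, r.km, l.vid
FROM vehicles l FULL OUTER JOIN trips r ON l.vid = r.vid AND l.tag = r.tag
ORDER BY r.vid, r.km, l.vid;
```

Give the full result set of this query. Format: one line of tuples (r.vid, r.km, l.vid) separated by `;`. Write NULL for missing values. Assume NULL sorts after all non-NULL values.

(2, 35, NULL); (2, 50, NULL); (2, 272, NULL); (2, 277, NULL); (8, 22, NULL); (8, 66, NULL); (NULL, NULL, 1); (NULL, NULL, 4); (NULL, NULL, 5); (NULL, NULL, 5); (NULL, NULL, 5); (NULL, NULL, 7); (NULL, NULL, 7); (NULL, NULL, 7)

FULL OUTER JOIN keeps every row from both sides; unmatched rows get NULL for the other side's columns.
Matching on l.vid = r.vid AND l.tag = r.tag.
- l[0] vid=7, tag=UI → no match; kept with NULLs on the r side.
- l[1] vid=5, tag=UI → no match; kept with NULLs on the r side.
- l[2] vid=1, tag=CR → no match; kept with NULLs on the r side.
- l[3] vid=7, tag=UI → no match; kept with NULLs on the r side.
- l[4] vid=4, tag=CR → no match; kept with NULLs on the r side.
- l[5] vid=5, tag=UI → no match; kept with NULLs on the r side.
- l[6] vid=5, tag=UI → no match; kept with NULLs on the r side.
- l[7] vid=7, tag=UI → no match; kept with NULLs on the r side.
- 6 r row(s) had no l match → kept, l columns NULL.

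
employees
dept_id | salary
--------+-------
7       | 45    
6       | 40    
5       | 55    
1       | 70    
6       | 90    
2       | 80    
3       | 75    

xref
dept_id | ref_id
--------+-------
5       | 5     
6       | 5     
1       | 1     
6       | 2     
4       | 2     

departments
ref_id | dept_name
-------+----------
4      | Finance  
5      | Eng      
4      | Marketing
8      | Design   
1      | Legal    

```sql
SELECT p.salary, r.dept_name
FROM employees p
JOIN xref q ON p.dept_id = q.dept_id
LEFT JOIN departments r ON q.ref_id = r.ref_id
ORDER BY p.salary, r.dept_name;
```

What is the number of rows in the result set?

6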